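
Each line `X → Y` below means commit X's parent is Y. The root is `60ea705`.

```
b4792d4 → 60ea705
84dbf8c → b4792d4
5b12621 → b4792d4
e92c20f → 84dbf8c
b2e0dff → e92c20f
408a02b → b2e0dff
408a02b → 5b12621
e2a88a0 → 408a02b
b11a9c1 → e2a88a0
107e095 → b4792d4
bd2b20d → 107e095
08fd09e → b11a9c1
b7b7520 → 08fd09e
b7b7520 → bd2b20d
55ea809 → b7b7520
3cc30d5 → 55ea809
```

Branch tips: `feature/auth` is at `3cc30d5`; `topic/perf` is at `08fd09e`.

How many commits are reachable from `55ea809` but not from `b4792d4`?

12

Reachable from 55ea809: {08fd09e, 107e095, 408a02b, 55ea809, 5b12621, 60ea705, 84dbf8c, b11a9c1, b2e0dff, b4792d4, b7b7520, bd2b20d, e2a88a0, e92c20f}.
Reachable from b4792d4: {60ea705, b4792d4}.
In 55ea809's history but not b4792d4's: {08fd09e, 107e095, 408a02b, 55ea809, 5b12621, 84dbf8c, b11a9c1, b2e0dff, b7b7520, bd2b20d, e2a88a0, e92c20f} — 12 commits.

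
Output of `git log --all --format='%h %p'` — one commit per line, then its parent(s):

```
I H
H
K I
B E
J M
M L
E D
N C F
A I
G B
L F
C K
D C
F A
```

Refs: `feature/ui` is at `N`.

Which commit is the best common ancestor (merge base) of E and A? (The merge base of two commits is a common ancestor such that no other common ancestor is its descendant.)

I

Ancestors of E: {C, D, E, H, I, K}.
Ancestors of A: {A, H, I}.
Common ancestors: {H, I}.
Among these, I is not an ancestor of any other common ancestor — it is the merge base.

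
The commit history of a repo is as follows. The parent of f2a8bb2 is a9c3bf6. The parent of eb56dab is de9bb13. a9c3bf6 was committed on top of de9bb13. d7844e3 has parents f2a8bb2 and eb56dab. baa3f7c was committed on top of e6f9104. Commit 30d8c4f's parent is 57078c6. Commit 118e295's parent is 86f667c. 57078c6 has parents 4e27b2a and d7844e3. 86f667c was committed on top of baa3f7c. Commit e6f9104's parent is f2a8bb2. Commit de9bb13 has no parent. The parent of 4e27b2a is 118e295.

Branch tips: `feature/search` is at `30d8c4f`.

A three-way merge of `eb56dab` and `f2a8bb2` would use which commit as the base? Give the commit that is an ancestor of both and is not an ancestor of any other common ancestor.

de9bb13

Ancestors of eb56dab: {de9bb13, eb56dab}.
Ancestors of f2a8bb2: {a9c3bf6, de9bb13, f2a8bb2}.
Common ancestors: {de9bb13}.
The only common ancestor is de9bb13, so it is the merge base.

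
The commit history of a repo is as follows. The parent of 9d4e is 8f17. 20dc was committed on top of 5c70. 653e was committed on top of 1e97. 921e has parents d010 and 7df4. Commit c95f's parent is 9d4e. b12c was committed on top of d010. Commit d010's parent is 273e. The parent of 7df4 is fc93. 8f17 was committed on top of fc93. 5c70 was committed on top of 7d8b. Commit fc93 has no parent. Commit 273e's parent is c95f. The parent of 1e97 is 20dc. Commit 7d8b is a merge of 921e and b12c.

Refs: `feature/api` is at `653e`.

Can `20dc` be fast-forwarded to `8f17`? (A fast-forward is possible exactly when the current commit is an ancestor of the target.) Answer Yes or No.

A fast-forward from 20dc to 8f17 is possible iff 20dc is an ancestor of 8f17.
Ancestors of 8f17: {8f17, fc93}.
20dc is not among them, so fast-forward is not possible.

No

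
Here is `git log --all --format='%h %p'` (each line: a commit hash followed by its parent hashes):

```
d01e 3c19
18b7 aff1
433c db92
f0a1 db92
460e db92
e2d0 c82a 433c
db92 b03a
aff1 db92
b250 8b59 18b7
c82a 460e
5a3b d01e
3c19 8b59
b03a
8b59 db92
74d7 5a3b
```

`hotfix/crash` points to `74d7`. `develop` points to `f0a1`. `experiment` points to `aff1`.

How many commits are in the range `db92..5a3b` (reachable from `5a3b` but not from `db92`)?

4

Reachable from 5a3b: {3c19, 5a3b, 8b59, b03a, d01e, db92}.
Reachable from db92: {b03a, db92}.
In 5a3b's history but not db92's: {3c19, 5a3b, 8b59, d01e} — 4 commits.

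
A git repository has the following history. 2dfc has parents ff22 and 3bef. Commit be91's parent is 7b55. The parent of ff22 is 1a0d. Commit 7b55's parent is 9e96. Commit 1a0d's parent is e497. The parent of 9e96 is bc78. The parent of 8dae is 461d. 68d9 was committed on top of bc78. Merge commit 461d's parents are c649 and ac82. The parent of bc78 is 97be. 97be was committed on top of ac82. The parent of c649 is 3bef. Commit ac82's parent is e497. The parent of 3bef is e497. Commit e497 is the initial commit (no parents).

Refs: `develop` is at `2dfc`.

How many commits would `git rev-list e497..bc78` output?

Reachable from bc78: {97be, ac82, bc78, e497}.
Reachable from e497: {e497}.
In bc78's history but not e497's: {97be, ac82, bc78} — 3 commits.

3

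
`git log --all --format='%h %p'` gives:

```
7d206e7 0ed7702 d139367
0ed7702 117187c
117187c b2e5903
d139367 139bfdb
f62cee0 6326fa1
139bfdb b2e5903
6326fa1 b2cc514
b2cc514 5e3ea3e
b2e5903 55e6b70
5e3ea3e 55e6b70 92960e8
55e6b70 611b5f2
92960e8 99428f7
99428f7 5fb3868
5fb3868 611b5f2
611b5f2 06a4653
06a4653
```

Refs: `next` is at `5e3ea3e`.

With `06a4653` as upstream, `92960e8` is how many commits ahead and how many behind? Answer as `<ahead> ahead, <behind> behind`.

4 ahead, 0 behind

Reachable from 92960e8: {06a4653, 5fb3868, 611b5f2, 92960e8, 99428f7}.
Reachable from 06a4653: {06a4653}.
Only in 92960e8's history (ahead): {5fb3868, 611b5f2, 92960e8, 99428f7} — 4.
Only in 06a4653's history (behind): {} — 0.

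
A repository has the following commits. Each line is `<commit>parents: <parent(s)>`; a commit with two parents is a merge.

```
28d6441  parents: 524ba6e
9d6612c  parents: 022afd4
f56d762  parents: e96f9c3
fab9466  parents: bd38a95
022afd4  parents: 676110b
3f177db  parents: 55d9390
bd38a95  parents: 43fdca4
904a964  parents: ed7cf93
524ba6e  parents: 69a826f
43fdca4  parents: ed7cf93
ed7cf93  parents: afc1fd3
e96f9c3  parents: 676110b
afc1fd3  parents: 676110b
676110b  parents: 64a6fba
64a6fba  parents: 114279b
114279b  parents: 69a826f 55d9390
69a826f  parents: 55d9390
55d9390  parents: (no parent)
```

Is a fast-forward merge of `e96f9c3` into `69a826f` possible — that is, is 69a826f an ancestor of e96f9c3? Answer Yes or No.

Yes

A fast-forward from 69a826f to e96f9c3 is possible iff 69a826f is an ancestor of e96f9c3.
Ancestors of e96f9c3: {114279b, 55d9390, 64a6fba, 676110b, 69a826f, e96f9c3}.
69a826f is among them, so fast-forward is possible.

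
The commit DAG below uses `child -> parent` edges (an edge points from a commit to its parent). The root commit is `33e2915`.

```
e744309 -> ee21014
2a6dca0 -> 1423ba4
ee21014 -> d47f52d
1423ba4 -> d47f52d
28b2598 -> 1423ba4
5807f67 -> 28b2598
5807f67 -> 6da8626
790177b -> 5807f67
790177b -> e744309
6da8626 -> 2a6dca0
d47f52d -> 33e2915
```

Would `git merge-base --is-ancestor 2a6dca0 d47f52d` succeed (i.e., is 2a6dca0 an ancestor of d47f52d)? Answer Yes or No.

Ancestors of d47f52d: {33e2915, d47f52d}.
2a6dca0 is not in that set, so it is not an ancestor of d47f52d.

No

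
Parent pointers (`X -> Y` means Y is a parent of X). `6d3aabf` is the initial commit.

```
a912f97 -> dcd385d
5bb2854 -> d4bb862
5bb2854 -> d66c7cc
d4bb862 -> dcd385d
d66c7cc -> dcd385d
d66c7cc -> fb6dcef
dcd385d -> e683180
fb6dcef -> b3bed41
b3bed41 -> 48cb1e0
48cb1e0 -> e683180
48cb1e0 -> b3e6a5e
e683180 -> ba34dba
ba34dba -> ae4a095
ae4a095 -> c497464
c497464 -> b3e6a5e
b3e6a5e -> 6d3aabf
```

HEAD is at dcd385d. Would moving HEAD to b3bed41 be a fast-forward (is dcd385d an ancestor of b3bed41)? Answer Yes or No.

No

A fast-forward from dcd385d to b3bed41 is possible iff dcd385d is an ancestor of b3bed41.
Ancestors of b3bed41: {48cb1e0, 6d3aabf, ae4a095, b3bed41, b3e6a5e, ba34dba, c497464, e683180}.
dcd385d is not among them, so fast-forward is not possible.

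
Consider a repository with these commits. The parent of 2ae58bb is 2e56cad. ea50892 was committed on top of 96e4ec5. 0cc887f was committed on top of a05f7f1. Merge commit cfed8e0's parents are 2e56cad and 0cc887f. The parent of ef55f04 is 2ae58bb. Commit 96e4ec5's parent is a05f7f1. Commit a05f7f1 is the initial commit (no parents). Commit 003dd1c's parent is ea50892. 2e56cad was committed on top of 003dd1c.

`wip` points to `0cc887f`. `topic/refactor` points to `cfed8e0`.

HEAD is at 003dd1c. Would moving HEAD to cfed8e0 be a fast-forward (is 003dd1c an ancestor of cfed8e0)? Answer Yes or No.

A fast-forward from 003dd1c to cfed8e0 is possible iff 003dd1c is an ancestor of cfed8e0.
Ancestors of cfed8e0: {003dd1c, 0cc887f, 2e56cad, 96e4ec5, a05f7f1, cfed8e0, ea50892}.
003dd1c is among them, so fast-forward is possible.

Yes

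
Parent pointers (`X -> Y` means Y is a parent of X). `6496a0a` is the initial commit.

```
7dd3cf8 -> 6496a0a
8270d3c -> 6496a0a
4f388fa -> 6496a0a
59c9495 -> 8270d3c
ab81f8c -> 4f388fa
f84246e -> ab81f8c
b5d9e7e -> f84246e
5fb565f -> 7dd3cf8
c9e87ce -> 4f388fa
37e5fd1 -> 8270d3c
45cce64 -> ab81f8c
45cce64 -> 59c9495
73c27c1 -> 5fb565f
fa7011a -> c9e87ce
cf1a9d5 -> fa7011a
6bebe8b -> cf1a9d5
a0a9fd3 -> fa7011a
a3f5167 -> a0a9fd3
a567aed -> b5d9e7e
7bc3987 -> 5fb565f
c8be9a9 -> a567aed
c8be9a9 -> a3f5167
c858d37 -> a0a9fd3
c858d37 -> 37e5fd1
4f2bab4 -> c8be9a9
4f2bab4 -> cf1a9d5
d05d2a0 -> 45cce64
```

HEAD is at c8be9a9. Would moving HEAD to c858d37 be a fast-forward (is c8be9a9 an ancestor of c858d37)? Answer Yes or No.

A fast-forward from c8be9a9 to c858d37 is possible iff c8be9a9 is an ancestor of c858d37.
Ancestors of c858d37: {37e5fd1, 4f388fa, 6496a0a, 8270d3c, a0a9fd3, c858d37, c9e87ce, fa7011a}.
c8be9a9 is not among them, so fast-forward is not possible.

No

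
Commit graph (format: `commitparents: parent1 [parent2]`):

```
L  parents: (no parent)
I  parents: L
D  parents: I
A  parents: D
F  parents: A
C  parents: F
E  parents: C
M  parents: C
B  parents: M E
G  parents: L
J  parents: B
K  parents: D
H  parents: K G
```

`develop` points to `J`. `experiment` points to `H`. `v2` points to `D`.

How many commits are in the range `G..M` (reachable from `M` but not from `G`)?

Reachable from M: {A, C, D, F, I, L, M}.
Reachable from G: {G, L}.
In M's history but not G's: {A, C, D, F, I, M} — 6 commits.

6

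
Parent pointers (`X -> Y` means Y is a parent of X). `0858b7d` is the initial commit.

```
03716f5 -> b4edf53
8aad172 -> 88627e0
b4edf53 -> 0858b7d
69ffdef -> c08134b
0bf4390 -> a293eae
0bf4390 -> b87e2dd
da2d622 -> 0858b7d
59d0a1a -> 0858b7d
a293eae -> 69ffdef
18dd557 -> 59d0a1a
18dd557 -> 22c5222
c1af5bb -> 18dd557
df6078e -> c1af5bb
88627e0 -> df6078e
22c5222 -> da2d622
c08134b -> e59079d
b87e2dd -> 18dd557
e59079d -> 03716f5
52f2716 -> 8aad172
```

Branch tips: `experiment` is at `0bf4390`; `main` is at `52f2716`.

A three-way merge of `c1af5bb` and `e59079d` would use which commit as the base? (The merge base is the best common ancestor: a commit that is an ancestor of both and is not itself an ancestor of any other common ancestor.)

0858b7d

Ancestors of c1af5bb: {0858b7d, 18dd557, 22c5222, 59d0a1a, c1af5bb, da2d622}.
Ancestors of e59079d: {03716f5, 0858b7d, b4edf53, e59079d}.
Common ancestors: {0858b7d}.
The only common ancestor is 0858b7d, so it is the merge base.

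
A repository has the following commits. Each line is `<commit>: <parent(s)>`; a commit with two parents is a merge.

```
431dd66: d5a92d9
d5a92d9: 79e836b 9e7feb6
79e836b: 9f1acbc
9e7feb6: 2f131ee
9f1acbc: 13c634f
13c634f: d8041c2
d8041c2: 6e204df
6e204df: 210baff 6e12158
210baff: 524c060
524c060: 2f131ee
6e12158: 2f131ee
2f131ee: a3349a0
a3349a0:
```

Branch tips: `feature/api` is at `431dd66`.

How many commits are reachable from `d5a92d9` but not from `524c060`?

Reachable from d5a92d9: {13c634f, 210baff, 2f131ee, 524c060, 6e12158, 6e204df, 79e836b, 9e7feb6, 9f1acbc, a3349a0, d5a92d9, d8041c2}.
Reachable from 524c060: {2f131ee, 524c060, a3349a0}.
In d5a92d9's history but not 524c060's: {13c634f, 210baff, 6e12158, 6e204df, 79e836b, 9e7feb6, 9f1acbc, d5a92d9, d8041c2} — 9 commits.

9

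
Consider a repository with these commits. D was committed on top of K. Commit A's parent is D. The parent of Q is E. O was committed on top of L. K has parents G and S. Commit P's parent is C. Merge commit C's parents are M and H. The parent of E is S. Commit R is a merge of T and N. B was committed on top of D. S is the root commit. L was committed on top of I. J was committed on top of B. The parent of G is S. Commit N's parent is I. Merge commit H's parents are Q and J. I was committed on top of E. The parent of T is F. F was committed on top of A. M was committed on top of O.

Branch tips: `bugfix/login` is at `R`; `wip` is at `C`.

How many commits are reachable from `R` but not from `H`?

Reachable from R: {A, D, E, F, G, I, K, N, R, S, T}.
Reachable from H: {B, D, E, G, H, J, K, Q, S}.
In R's history but not H's: {A, F, I, N, R, T} — 6 commits.

6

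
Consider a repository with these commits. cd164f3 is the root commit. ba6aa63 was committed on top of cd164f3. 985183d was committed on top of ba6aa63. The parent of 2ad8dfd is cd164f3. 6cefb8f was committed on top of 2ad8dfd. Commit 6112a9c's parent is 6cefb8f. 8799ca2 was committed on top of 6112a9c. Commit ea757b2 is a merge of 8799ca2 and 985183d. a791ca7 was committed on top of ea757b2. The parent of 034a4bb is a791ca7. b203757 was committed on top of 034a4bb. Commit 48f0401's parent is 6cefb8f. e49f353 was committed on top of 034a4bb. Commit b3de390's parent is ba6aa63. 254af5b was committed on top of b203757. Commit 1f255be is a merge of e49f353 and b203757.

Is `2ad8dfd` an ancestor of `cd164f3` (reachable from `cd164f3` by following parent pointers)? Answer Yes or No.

Ancestors of cd164f3: {cd164f3}.
2ad8dfd is not in that set, so it is not an ancestor of cd164f3.

No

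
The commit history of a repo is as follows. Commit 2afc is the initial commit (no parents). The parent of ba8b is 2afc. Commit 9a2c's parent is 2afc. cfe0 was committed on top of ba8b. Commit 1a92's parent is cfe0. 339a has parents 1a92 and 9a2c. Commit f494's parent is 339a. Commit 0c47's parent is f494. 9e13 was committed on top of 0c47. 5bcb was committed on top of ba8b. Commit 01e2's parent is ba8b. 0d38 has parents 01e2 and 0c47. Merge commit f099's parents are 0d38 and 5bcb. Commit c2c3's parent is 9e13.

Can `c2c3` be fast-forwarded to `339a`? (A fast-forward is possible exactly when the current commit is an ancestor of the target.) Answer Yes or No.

No

A fast-forward from c2c3 to 339a is possible iff c2c3 is an ancestor of 339a.
Ancestors of 339a: {1a92, 2afc, 339a, 9a2c, ba8b, cfe0}.
c2c3 is not among them, so fast-forward is not possible.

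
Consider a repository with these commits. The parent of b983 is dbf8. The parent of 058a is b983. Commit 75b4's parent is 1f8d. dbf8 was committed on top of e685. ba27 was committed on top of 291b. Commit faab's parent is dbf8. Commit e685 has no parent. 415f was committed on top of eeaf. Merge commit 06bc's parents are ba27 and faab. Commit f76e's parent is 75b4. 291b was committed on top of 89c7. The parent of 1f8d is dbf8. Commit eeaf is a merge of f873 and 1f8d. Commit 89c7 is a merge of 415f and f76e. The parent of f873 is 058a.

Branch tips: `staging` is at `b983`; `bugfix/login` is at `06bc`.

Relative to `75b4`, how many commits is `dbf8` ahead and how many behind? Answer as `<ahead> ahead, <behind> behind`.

0 ahead, 2 behind

Reachable from dbf8: {dbf8, e685}.
Reachable from 75b4: {1f8d, 75b4, dbf8, e685}.
Only in dbf8's history (ahead): {} — 0.
Only in 75b4's history (behind): {1f8d, 75b4} — 2.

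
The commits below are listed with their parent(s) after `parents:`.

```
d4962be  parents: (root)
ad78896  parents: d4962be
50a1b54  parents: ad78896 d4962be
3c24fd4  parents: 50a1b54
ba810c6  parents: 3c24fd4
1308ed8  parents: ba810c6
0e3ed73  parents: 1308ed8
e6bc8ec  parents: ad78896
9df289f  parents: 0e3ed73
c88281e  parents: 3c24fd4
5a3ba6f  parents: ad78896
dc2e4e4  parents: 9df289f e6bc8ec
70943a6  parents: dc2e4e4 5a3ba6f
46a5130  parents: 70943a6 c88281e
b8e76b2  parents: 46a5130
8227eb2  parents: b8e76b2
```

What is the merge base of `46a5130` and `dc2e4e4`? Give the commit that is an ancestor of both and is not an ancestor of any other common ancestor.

dc2e4e4

Ancestors of 46a5130: {0e3ed73, 1308ed8, 3c24fd4, 46a5130, 50a1b54, 5a3ba6f, 70943a6, 9df289f, ad78896, ba810c6, c88281e, d4962be, dc2e4e4, e6bc8ec}.
Ancestors of dc2e4e4: {0e3ed73, 1308ed8, 3c24fd4, 50a1b54, 9df289f, ad78896, ba810c6, d4962be, dc2e4e4, e6bc8ec}.
Common ancestors: {0e3ed73, 1308ed8, 3c24fd4, 50a1b54, 9df289f, ad78896, ba810c6, d4962be, dc2e4e4, e6bc8ec}.
Among these, dc2e4e4 is not an ancestor of any other common ancestor — it is the merge base.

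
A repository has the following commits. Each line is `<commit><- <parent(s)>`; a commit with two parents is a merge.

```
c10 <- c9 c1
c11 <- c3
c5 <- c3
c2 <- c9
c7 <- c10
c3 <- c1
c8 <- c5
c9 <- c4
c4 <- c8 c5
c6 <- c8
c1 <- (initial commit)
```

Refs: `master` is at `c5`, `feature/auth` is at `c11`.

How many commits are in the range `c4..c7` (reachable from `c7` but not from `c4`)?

Reachable from c7: {c1, c10, c3, c4, c5, c7, c8, c9}.
Reachable from c4: {c1, c3, c4, c5, c8}.
In c7's history but not c4's: {c10, c7, c9} — 3 commits.

3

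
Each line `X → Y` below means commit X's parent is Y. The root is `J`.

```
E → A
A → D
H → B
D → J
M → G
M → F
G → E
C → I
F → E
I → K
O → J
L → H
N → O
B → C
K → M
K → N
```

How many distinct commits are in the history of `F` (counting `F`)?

Walking parent pointers from F: reachable set = {A, D, E, F, J}.
That is 5 commits.

5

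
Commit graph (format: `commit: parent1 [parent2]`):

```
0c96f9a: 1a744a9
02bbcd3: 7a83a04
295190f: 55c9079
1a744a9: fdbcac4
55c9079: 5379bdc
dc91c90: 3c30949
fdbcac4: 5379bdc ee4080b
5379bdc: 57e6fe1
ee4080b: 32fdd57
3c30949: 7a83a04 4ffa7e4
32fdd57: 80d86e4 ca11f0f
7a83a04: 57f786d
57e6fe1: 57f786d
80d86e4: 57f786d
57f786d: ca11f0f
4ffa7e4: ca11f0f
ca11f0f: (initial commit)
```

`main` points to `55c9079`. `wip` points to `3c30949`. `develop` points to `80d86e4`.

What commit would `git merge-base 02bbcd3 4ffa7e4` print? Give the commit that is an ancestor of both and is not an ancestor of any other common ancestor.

Ancestors of 02bbcd3: {02bbcd3, 57f786d, 7a83a04, ca11f0f}.
Ancestors of 4ffa7e4: {4ffa7e4, ca11f0f}.
Common ancestors: {ca11f0f}.
The only common ancestor is ca11f0f, so it is the merge base.

ca11f0f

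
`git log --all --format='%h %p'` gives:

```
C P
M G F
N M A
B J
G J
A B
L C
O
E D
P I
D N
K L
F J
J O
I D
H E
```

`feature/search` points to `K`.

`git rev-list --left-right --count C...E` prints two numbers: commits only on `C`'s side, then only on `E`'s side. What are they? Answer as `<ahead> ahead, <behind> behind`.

3 ahead, 1 behind

Reachable from C: {A, B, C, D, F, G, I, J, M, N, O, P}.
Reachable from E: {A, B, D, E, F, G, J, M, N, O}.
Only in C's history (ahead): {C, I, P} — 3.
Only in E's history (behind): {E} — 1.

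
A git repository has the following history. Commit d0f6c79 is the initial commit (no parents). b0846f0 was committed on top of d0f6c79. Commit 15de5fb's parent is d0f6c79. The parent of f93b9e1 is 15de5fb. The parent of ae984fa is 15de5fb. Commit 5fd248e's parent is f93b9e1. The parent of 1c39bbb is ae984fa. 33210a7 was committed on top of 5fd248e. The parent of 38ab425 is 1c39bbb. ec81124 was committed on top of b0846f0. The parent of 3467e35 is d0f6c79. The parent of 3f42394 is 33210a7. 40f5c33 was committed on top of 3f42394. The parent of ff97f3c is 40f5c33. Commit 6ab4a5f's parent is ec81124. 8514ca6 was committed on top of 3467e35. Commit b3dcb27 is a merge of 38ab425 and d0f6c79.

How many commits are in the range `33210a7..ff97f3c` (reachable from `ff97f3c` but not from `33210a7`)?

Reachable from ff97f3c: {15de5fb, 33210a7, 3f42394, 40f5c33, 5fd248e, d0f6c79, f93b9e1, ff97f3c}.
Reachable from 33210a7: {15de5fb, 33210a7, 5fd248e, d0f6c79, f93b9e1}.
In ff97f3c's history but not 33210a7's: {3f42394, 40f5c33, ff97f3c} — 3 commits.

3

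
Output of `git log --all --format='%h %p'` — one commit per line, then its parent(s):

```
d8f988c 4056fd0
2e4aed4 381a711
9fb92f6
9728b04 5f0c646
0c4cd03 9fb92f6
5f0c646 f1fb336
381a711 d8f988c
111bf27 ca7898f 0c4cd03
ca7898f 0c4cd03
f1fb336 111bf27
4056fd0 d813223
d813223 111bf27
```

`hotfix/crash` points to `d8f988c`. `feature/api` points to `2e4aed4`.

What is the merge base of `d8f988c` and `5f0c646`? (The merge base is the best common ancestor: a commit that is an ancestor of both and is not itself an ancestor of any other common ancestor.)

111bf27

Ancestors of d8f988c: {0c4cd03, 111bf27, 4056fd0, 9fb92f6, ca7898f, d813223, d8f988c}.
Ancestors of 5f0c646: {0c4cd03, 111bf27, 5f0c646, 9fb92f6, ca7898f, f1fb336}.
Common ancestors: {0c4cd03, 111bf27, 9fb92f6, ca7898f}.
Among these, 111bf27 is not an ancestor of any other common ancestor — it is the merge base.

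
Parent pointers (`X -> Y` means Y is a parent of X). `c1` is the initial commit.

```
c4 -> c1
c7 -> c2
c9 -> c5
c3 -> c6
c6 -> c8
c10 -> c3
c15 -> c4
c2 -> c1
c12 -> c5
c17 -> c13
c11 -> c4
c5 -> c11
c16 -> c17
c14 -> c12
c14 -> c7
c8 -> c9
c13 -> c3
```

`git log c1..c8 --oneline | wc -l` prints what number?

5

Reachable from c8: {c1, c11, c4, c5, c8, c9}.
Reachable from c1: {c1}.
In c8's history but not c1's: {c11, c4, c5, c8, c9} — 5 commits.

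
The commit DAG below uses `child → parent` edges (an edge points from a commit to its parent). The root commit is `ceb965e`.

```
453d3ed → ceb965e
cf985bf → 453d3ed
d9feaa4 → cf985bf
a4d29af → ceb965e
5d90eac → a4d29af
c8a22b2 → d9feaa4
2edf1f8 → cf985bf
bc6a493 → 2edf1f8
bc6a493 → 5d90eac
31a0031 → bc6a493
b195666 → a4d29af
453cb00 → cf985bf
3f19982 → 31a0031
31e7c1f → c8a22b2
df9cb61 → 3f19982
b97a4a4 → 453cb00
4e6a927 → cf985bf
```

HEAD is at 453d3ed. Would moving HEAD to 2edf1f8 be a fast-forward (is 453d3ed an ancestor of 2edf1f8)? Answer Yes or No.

Yes

A fast-forward from 453d3ed to 2edf1f8 is possible iff 453d3ed is an ancestor of 2edf1f8.
Ancestors of 2edf1f8: {2edf1f8, 453d3ed, ceb965e, cf985bf}.
453d3ed is among them, so fast-forward is possible.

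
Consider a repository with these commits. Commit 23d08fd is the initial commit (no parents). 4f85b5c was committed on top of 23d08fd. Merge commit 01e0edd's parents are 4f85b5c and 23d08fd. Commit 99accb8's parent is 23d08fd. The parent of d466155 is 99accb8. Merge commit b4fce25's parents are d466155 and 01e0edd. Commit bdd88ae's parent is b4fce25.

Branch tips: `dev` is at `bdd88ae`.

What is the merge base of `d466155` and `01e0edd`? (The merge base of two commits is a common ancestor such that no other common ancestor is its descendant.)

Ancestors of d466155: {23d08fd, 99accb8, d466155}.
Ancestors of 01e0edd: {01e0edd, 23d08fd, 4f85b5c}.
Common ancestors: {23d08fd}.
The only common ancestor is 23d08fd, so it is the merge base.

23d08fd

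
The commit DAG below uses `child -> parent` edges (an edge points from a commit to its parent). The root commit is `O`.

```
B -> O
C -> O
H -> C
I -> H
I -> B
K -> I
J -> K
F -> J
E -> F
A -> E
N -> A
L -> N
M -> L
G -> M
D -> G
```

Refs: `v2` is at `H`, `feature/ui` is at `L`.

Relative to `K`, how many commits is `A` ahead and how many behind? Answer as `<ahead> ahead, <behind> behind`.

4 ahead, 0 behind

Reachable from A: {A, B, C, E, F, H, I, J, K, O}.
Reachable from K: {B, C, H, I, K, O}.
Only in A's history (ahead): {A, E, F, J} — 4.
Only in K's history (behind): {} — 0.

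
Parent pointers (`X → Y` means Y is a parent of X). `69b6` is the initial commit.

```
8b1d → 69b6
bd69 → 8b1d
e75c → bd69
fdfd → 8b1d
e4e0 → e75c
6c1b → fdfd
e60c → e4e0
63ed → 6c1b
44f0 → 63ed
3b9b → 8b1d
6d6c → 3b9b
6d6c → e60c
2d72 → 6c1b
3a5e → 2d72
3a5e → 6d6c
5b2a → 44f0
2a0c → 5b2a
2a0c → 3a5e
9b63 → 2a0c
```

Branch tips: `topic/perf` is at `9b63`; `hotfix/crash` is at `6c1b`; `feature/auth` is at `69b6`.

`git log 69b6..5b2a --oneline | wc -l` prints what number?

6

Reachable from 5b2a: {44f0, 5b2a, 63ed, 69b6, 6c1b, 8b1d, fdfd}.
Reachable from 69b6: {69b6}.
In 5b2a's history but not 69b6's: {44f0, 5b2a, 63ed, 6c1b, 8b1d, fdfd} — 6 commits.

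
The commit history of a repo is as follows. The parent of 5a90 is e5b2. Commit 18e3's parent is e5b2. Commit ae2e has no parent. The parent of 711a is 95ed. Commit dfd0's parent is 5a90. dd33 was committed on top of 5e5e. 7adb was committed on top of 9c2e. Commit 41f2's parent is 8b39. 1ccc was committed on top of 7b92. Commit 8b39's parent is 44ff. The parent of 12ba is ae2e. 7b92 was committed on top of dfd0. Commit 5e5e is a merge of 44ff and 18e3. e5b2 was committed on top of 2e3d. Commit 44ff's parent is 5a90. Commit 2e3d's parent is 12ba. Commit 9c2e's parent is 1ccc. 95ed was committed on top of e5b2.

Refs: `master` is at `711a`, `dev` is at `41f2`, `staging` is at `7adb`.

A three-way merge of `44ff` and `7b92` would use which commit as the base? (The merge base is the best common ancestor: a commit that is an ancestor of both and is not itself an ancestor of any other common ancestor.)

Ancestors of 44ff: {12ba, 2e3d, 44ff, 5a90, ae2e, e5b2}.
Ancestors of 7b92: {12ba, 2e3d, 5a90, 7b92, ae2e, dfd0, e5b2}.
Common ancestors: {12ba, 2e3d, 5a90, ae2e, e5b2}.
Among these, 5a90 is not an ancestor of any other common ancestor — it is the merge base.

5a90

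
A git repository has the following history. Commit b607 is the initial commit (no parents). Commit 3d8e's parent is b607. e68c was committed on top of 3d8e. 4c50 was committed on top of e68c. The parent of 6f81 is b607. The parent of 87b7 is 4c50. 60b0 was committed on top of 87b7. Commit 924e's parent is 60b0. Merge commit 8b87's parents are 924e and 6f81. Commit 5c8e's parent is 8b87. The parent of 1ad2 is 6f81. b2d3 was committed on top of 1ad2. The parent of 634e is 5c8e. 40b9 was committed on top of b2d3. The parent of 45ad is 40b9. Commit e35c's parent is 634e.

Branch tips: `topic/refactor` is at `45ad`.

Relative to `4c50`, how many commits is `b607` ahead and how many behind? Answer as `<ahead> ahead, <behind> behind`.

0 ahead, 3 behind

Reachable from b607: {b607}.
Reachable from 4c50: {3d8e, 4c50, b607, e68c}.
Only in b607's history (ahead): {} — 0.
Only in 4c50's history (behind): {3d8e, 4c50, e68c} — 3.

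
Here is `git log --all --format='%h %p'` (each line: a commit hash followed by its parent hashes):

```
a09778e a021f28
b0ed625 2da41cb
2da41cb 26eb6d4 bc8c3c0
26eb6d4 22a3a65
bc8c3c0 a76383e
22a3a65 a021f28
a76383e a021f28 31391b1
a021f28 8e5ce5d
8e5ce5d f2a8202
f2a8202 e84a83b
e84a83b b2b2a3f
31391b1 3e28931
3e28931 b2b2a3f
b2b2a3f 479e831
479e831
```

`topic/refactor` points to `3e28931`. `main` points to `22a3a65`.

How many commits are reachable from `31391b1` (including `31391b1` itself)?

Walking parent pointers from 31391b1: reachable set = {31391b1, 3e28931, 479e831, b2b2a3f}.
That is 4 commits.

4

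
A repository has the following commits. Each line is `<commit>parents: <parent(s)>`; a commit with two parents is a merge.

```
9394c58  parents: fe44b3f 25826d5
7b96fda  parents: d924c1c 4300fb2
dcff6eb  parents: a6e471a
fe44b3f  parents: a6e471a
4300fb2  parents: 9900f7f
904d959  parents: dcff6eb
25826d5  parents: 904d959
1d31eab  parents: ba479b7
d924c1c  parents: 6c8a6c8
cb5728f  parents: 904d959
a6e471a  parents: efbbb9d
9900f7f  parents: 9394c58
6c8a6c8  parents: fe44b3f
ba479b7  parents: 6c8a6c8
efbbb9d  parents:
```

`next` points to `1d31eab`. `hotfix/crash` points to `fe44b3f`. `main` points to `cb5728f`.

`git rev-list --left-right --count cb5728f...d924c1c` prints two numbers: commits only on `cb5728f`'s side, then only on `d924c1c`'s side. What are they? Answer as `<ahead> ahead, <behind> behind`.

3 ahead, 3 behind

Reachable from cb5728f: {904d959, a6e471a, cb5728f, dcff6eb, efbbb9d}.
Reachable from d924c1c: {6c8a6c8, a6e471a, d924c1c, efbbb9d, fe44b3f}.
Only in cb5728f's history (ahead): {904d959, cb5728f, dcff6eb} — 3.
Only in d924c1c's history (behind): {6c8a6c8, d924c1c, fe44b3f} — 3.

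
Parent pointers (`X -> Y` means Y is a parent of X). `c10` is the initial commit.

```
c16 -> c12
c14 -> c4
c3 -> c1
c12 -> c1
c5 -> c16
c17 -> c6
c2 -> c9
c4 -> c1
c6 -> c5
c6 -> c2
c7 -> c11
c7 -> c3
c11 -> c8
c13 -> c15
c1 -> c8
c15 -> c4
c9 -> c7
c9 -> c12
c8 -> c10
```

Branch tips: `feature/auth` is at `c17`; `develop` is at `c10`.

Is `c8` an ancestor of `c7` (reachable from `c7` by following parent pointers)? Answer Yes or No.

Ancestors of c7 (commits reachable by following parents): {c1, c10, c11, c3, c7, c8}.
c8 is in that set, so it is an ancestor of c7.

Yes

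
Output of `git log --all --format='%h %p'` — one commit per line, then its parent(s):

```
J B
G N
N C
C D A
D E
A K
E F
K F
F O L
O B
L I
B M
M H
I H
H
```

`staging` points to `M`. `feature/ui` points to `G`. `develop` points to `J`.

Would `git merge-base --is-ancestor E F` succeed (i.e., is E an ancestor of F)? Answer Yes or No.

Ancestors of F: {B, F, H, I, L, M, O}.
E is not in that set, so it is not an ancestor of F.

No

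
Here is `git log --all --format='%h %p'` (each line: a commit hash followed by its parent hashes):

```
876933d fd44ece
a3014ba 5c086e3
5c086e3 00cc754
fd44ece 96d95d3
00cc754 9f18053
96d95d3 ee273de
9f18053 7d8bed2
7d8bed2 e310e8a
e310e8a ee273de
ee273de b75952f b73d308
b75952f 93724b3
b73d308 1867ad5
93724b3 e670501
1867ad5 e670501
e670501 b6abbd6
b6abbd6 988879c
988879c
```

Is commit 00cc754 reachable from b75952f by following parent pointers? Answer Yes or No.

Ancestors of b75952f: {93724b3, 988879c, b6abbd6, b75952f, e670501}.
00cc754 is not in that set, so it is not an ancestor of b75952f.

No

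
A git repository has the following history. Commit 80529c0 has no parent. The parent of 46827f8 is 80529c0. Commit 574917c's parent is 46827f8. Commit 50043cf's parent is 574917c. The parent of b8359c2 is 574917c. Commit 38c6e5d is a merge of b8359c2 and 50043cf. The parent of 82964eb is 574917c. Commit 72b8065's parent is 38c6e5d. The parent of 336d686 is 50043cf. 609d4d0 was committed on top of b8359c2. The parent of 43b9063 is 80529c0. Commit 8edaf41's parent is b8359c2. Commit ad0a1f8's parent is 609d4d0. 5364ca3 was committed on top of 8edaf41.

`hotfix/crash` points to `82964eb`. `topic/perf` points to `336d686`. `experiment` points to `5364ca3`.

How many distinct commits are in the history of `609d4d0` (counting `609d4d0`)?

5

Walking parent pointers from 609d4d0: reachable set = {46827f8, 574917c, 609d4d0, 80529c0, b8359c2}.
That is 5 commits.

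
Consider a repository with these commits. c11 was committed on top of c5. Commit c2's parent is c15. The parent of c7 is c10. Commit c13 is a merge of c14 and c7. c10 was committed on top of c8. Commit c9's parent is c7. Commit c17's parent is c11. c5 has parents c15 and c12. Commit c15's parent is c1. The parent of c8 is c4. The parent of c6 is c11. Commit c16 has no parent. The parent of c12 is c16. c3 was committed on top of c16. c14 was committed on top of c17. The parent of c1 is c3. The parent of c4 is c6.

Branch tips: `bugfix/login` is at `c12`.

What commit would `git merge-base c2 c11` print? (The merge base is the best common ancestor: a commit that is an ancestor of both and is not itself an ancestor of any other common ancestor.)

Ancestors of c2: {c1, c15, c16, c2, c3}.
Ancestors of c11: {c1, c11, c12, c15, c16, c3, c5}.
Common ancestors: {c1, c15, c16, c3}.
Among these, c15 is not an ancestor of any other common ancestor — it is the merge base.

c15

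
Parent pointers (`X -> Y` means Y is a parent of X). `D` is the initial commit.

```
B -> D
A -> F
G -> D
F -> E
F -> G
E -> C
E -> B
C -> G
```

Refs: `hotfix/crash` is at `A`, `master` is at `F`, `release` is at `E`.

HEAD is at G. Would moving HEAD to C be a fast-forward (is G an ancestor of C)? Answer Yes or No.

Yes

A fast-forward from G to C is possible iff G is an ancestor of C.
Ancestors of C: {C, D, G}.
G is among them, so fast-forward is possible.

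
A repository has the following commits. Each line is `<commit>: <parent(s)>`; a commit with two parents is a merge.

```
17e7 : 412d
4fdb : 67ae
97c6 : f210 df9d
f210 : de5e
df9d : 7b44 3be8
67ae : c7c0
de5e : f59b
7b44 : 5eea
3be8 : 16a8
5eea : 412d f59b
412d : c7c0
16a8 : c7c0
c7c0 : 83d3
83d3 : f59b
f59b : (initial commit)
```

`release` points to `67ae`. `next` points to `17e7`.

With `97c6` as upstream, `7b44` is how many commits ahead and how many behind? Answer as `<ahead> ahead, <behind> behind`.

Reachable from 7b44: {412d, 5eea, 7b44, 83d3, c7c0, f59b}.
Reachable from 97c6: {16a8, 3be8, 412d, 5eea, 7b44, 83d3, 97c6, c7c0, de5e, df9d, f210, f59b}.
Only in 7b44's history (ahead): {} — 0.
Only in 97c6's history (behind): {16a8, 3be8, 97c6, de5e, df9d, f210} — 6.

0 ahead, 6 behind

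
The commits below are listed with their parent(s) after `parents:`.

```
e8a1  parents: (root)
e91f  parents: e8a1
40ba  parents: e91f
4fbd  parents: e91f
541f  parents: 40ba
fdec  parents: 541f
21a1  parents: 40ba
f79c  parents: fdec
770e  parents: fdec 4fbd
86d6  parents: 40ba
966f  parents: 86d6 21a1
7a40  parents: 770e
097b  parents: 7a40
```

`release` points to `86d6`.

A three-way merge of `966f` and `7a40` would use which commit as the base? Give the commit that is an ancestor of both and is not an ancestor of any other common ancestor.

40ba

Ancestors of 966f: {21a1, 40ba, 86d6, 966f, e8a1, e91f}.
Ancestors of 7a40: {40ba, 4fbd, 541f, 770e, 7a40, e8a1, e91f, fdec}.
Common ancestors: {40ba, e8a1, e91f}.
Among these, 40ba is not an ancestor of any other common ancestor — it is the merge base.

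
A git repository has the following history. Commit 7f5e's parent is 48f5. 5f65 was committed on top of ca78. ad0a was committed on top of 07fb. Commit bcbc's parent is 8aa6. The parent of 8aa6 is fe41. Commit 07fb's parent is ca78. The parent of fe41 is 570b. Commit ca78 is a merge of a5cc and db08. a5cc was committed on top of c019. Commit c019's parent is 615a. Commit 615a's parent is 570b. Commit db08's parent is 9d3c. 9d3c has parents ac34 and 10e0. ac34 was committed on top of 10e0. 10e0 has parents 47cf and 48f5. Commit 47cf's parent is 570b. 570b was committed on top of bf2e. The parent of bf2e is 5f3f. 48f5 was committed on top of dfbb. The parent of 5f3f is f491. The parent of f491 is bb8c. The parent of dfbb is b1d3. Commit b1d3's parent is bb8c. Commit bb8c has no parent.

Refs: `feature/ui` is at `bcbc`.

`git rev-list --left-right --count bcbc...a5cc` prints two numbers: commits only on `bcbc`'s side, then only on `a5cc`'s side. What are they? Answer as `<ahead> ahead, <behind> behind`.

3 ahead, 3 behind

Reachable from bcbc: {570b, 5f3f, 8aa6, bb8c, bcbc, bf2e, f491, fe41}.
Reachable from a5cc: {570b, 5f3f, 615a, a5cc, bb8c, bf2e, c019, f491}.
Only in bcbc's history (ahead): {8aa6, bcbc, fe41} — 3.
Only in a5cc's history (behind): {615a, a5cc, c019} — 3.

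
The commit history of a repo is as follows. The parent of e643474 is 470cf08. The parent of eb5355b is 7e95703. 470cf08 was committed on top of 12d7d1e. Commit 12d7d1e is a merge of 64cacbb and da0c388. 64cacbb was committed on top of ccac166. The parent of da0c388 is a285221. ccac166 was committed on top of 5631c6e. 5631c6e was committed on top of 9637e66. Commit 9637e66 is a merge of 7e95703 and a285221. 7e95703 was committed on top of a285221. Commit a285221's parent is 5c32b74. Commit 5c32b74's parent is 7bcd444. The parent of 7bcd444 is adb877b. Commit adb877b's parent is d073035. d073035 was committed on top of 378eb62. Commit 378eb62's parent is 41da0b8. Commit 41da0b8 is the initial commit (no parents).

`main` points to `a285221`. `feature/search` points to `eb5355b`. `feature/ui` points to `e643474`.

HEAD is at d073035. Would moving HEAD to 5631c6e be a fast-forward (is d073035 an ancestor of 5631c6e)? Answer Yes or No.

Yes

A fast-forward from d073035 to 5631c6e is possible iff d073035 is an ancestor of 5631c6e.
Ancestors of 5631c6e: {378eb62, 41da0b8, 5631c6e, 5c32b74, 7bcd444, 7e95703, 9637e66, a285221, adb877b, d073035}.
d073035 is among them, so fast-forward is possible.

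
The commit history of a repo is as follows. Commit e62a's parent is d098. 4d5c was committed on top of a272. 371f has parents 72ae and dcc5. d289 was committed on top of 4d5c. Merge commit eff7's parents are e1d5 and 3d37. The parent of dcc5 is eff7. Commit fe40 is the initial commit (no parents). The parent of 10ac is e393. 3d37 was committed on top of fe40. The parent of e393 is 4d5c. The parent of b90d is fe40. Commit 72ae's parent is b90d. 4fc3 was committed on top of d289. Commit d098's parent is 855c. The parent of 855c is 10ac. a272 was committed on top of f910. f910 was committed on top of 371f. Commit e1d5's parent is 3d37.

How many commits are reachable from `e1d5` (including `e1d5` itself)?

Walking parent pointers from e1d5: reachable set = {3d37, e1d5, fe40}.
That is 3 commits.

3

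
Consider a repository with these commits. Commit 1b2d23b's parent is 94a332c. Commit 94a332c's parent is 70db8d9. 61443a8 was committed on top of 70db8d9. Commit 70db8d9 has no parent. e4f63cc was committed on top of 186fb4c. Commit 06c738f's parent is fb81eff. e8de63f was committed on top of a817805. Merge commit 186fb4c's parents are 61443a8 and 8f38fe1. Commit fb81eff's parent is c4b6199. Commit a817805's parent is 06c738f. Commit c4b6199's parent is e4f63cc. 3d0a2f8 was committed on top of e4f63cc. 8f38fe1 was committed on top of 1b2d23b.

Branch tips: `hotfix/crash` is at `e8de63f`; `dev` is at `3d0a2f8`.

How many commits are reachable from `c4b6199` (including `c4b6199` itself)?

Walking parent pointers from c4b6199: reachable set = {186fb4c, 1b2d23b, 61443a8, 70db8d9, 8f38fe1, 94a332c, c4b6199, e4f63cc}.
That is 8 commits.

8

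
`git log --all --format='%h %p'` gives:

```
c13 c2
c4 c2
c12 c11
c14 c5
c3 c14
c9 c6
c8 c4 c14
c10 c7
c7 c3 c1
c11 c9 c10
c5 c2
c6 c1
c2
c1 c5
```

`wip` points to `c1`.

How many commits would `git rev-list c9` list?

5

Walking parent pointers from c9: reachable set = {c1, c2, c5, c6, c9}.
That is 5 commits.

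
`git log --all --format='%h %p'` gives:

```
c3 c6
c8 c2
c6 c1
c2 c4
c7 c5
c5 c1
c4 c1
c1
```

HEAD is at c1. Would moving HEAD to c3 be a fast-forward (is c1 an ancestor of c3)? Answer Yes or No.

A fast-forward from c1 to c3 is possible iff c1 is an ancestor of c3.
Ancestors of c3: {c1, c3, c6}.
c1 is among them, so fast-forward is possible.

Yes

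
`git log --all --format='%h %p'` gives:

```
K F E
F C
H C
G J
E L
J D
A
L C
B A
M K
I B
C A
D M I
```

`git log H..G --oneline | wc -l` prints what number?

Reachable from G: {A, B, C, D, E, F, G, I, J, K, L, M}.
Reachable from H: {A, C, H}.
In G's history but not H's: {B, D, E, F, G, I, J, K, L, M} — 10 commits.

10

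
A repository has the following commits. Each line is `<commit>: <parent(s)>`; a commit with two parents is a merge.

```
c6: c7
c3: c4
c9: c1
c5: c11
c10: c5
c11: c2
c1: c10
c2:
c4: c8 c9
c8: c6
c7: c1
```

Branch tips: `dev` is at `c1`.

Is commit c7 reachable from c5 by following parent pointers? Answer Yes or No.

No

Ancestors of c5: {c11, c2, c5}.
c7 is not in that set, so it is not an ancestor of c5.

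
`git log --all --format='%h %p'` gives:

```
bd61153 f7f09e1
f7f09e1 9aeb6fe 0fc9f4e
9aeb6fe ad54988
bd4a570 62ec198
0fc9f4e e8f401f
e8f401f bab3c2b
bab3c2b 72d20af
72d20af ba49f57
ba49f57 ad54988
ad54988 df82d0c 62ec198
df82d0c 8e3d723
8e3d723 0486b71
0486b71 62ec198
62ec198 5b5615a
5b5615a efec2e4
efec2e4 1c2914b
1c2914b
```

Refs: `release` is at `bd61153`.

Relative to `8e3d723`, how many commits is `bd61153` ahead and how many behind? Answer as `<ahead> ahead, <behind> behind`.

Reachable from bd61153: {0486b71, 0fc9f4e, 1c2914b, 5b5615a, 62ec198, 72d20af, 8e3d723, 9aeb6fe, ad54988, ba49f57, bab3c2b, bd61153, df82d0c, e8f401f, efec2e4, f7f09e1}.
Reachable from 8e3d723: {0486b71, 1c2914b, 5b5615a, 62ec198, 8e3d723, efec2e4}.
Only in bd61153's history (ahead): {0fc9f4e, 72d20af, 9aeb6fe, ad54988, ba49f57, bab3c2b, bd61153, df82d0c, e8f401f, f7f09e1} — 10.
Only in 8e3d723's history (behind): {} — 0.

10 ahead, 0 behind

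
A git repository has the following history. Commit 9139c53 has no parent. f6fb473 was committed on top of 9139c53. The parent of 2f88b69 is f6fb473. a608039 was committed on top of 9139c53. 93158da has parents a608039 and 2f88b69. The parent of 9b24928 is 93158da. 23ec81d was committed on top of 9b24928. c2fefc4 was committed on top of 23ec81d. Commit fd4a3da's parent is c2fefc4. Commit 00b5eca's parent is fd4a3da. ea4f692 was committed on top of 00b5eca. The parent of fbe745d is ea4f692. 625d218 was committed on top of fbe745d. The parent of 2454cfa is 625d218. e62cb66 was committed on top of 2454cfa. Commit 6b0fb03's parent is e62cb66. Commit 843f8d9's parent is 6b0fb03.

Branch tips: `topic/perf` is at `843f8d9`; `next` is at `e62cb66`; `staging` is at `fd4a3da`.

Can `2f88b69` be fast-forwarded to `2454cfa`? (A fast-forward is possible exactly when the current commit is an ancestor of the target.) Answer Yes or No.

Yes

A fast-forward from 2f88b69 to 2454cfa is possible iff 2f88b69 is an ancestor of 2454cfa.
Ancestors of 2454cfa: {00b5eca, 23ec81d, 2454cfa, 2f88b69, 625d218, 9139c53, 93158da, 9b24928, a608039, c2fefc4, ea4f692, f6fb473, fbe745d, fd4a3da}.
2f88b69 is among them, so fast-forward is possible.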